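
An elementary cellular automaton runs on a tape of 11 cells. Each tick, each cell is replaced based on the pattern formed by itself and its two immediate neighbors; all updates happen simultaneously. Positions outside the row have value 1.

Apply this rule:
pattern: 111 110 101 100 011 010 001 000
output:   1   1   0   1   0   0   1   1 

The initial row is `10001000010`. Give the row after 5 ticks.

11111111011

11110111100
11110011111
11111101111
11111100111
11111111011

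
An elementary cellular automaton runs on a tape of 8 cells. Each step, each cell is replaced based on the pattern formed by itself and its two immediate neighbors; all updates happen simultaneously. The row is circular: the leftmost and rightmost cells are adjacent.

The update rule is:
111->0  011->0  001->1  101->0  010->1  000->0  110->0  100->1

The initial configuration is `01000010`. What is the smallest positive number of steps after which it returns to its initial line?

6

11100111
00011000
00100100
01111110
10000001
01000010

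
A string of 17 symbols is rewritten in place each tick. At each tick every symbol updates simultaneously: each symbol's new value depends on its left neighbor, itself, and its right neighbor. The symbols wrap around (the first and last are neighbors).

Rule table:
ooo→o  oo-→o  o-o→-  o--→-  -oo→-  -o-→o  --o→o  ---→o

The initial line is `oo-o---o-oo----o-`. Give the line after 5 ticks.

-o-o-ooo--o-oooo-
oo-o--oo-oo--ooo-
-o-o-o-o--o-o-oo-
oo-o-o-o-oo-o--o-
-o-o-o-o--o-o-oo-

-o-o-o-o--o-o-oo-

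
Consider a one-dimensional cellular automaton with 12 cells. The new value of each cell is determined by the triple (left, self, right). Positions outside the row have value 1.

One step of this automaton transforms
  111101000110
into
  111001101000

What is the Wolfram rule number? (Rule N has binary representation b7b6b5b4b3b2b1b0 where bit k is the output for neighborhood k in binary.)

position 0: 111 → 1  (bit 7 = 1)
position 3: 110 → 0  (bit 6 = 0)
position 4: 101 → 0  (bit 5 = 0)
position 6: 100 → 1  (bit 4 = 1)
position 9: 011 → 0  (bit 3 = 0)
position 5: 010 → 1  (bit 2 = 1)
position 8: 001 → 1  (bit 1 = 1)
position 7: 000 → 0  (bit 0 = 0)
bits b7..b0 = 10010110 = 150

150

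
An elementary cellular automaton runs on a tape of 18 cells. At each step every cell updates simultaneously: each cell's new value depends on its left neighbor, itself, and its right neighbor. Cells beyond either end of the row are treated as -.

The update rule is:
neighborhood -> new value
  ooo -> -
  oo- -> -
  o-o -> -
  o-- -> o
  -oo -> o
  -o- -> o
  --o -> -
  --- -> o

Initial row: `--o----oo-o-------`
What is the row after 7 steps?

o-oooo-o--oooooooo

step 1: o-oooo-o--oooooooo
step 2: o-o----oo-o-------
step 3: o-oooo-o--oooooooo  (repeats step 1; period 2)
step 7: o-oooo-o--oooooooo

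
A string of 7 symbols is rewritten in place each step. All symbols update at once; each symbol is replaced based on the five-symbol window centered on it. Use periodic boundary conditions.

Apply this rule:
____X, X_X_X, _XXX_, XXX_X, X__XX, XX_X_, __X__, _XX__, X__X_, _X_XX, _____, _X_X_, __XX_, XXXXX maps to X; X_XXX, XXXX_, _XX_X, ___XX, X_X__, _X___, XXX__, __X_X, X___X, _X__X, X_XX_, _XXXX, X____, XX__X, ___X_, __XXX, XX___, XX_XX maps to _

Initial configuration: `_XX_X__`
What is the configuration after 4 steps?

step 1: _X_X___
step 2: __X___X
step 3: _XX___X
step 4: X_X____

X_X____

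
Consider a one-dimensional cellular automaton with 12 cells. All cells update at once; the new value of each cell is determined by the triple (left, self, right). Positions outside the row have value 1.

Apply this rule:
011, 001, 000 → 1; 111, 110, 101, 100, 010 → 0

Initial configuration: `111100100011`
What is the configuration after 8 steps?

011100011110

000001001110
011110011000
010000110011
000111100110
011100001100
010001111001
000111000011
011100011110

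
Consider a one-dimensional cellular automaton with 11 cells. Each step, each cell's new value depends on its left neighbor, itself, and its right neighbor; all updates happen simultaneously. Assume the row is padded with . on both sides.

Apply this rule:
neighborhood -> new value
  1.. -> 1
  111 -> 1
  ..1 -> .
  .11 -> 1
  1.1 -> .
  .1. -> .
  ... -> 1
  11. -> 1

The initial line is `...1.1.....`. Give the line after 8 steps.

11....11111
11111.11111
11111.11111  (fixed point — unchanged through step 8)

11111.11111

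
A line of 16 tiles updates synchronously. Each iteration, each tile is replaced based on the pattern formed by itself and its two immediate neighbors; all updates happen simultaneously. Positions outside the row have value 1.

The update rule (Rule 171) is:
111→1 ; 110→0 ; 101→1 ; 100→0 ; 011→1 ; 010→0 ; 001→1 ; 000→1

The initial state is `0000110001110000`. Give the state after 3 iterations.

0111100111100111
1111001111001111
1110011110011111

1110011110011111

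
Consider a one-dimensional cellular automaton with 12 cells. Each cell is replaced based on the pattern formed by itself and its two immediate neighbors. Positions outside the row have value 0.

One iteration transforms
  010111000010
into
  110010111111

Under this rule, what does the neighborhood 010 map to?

At position 1 the neighborhood is 010; the next row has 1 there.

1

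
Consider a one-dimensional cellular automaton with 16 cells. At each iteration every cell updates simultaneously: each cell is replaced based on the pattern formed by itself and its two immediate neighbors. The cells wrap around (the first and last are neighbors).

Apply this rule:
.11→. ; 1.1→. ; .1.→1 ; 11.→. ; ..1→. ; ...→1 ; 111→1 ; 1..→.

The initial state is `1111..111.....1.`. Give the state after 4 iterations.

.1..11.1.1.1..1.

.11....1..111.1.
....11.1...1..1.
111....1.1.1..1.
.1..11.1.1.1..1.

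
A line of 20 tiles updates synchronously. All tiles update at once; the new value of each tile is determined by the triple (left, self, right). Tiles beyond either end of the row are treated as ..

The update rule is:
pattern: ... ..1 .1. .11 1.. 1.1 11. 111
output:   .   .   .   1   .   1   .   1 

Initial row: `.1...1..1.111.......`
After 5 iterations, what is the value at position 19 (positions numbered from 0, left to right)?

.

.........111........
.........11.........
.........1..........
....................
....................
position 19 holds .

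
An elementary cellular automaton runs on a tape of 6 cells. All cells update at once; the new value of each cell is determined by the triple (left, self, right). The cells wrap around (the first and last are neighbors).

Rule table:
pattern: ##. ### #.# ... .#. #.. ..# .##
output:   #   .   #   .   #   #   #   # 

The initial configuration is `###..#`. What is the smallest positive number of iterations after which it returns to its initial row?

2

..####
###..#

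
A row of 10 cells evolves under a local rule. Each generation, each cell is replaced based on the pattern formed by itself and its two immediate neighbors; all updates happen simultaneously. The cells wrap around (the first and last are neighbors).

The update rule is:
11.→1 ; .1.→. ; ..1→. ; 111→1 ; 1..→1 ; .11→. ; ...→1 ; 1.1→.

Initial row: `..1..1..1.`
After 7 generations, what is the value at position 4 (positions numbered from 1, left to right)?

.

1..1..1..1
11..1..1..
.11..1..1.
..11..1..1
1..11..1..
.1..11..1.
..1..11..1
position 4 holds .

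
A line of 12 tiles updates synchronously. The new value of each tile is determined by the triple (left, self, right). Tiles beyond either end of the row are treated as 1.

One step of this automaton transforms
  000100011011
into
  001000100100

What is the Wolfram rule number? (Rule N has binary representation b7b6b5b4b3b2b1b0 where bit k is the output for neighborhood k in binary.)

34

position 11: 111 → 0  (bit 7 = 0)
position 8: 110 → 0  (bit 6 = 0)
position 9: 101 → 1  (bit 5 = 1)
position 0: 100 → 0  (bit 4 = 0)
position 7: 011 → 0  (bit 3 = 0)
position 3: 010 → 0  (bit 2 = 0)
position 2: 001 → 1  (bit 1 = 1)
position 1: 000 → 0  (bit 0 = 0)
bits b7..b0 = 00100010 = 34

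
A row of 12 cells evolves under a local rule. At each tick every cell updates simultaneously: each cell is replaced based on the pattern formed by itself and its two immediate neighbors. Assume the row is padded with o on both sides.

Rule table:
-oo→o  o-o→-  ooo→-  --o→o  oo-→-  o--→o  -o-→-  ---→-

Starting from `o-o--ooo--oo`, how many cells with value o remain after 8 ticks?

4

tick 1: ---ooo--ooo-
tick 2: o-oo--ooo---
tick 3: --o-ooo--o-o
tick 4: oo--o--oo--o
tick 5: --oo-ooo-ooo
tick 6: ooo--o---o--
tick 7: ---oo-o-o-oo
tick 8: o-oo------o-
count of o: 4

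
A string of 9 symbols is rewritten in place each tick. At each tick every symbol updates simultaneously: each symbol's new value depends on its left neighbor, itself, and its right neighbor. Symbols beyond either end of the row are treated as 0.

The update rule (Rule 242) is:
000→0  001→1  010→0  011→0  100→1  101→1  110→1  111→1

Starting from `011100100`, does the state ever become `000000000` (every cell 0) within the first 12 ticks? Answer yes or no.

tick 1: 101111010
tick 2: 010111101
tick 3: 101011110
tick 4: 010101111
tick 5: 101010111
tick 6: 010101011
tick 7: 101010101
tick 8: 010101010
tick 9: 101010101  (repeats tick 7; period 2)
tick 12: 010101010
tick 12 is 010101010, still not uniform 0

no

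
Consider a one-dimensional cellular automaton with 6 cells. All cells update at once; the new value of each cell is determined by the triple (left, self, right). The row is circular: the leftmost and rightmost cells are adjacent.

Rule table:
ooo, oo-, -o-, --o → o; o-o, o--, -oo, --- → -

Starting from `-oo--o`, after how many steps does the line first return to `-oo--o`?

2

--o-oo
-oo--o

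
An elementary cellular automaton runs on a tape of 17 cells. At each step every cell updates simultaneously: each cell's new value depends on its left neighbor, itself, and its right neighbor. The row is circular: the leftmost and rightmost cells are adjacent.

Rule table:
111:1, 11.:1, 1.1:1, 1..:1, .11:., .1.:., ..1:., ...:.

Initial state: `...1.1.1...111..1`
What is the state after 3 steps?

1...1.1.1...111..
.1...1.1.1...111.
..1...1.1.1...111

..1...1.1.1...111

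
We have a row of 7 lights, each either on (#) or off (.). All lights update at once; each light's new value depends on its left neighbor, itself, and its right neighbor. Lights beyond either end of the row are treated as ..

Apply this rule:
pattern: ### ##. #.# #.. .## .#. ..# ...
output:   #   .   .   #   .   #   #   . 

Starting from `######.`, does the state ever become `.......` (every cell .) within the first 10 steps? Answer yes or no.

no

.####.#
#.##..#
#...###
##.#.#.
...#.##
..##...
.#..#..
######.  (repeats step 0; period 8)
step 10: #.##..#
step 10 is #.##..#, still not uniform .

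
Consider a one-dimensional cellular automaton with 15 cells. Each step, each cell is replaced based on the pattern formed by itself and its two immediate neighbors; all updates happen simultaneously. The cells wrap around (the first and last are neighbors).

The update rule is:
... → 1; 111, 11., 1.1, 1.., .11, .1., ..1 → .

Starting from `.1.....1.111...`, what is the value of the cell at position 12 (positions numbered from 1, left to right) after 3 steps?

step 1: ...111.......11
step 2: .1.....11111...
step 3: ...111.......11
position 12 holds .

.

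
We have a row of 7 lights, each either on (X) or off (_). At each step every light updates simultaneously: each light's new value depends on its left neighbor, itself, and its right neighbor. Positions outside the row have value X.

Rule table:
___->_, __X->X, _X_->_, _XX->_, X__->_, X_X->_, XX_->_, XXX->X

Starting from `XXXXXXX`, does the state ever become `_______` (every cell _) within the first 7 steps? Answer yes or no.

no

XXXXXXX  (fixed point — unchanged through step 7)
step 7 is XXXXXXX, still not uniform _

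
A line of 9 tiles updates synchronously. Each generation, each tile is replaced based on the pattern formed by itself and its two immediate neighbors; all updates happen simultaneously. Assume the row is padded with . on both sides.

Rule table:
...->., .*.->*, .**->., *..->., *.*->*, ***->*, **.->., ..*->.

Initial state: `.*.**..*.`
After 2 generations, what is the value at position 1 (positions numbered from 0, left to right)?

.**....*.
.......*.
position 1 holds .

.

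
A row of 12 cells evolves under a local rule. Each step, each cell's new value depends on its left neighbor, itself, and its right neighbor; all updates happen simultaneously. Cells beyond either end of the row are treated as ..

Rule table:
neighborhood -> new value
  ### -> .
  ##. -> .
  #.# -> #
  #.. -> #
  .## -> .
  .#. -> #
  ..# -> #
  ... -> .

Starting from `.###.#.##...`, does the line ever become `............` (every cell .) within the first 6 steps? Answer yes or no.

no

step 1: #...###..#..
step 2: ##.#...####.
step 3: ..###.#....#
step 4: .#...###..##
step 5: ###.#...##..
step 6: ...###.#..#.
step 6 is ...###.#..#., still not uniform .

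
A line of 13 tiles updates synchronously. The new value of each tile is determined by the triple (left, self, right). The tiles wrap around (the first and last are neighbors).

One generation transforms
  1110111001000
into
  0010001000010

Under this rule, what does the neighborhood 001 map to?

0

At position 8 the neighborhood is 001; the next row has 0 there.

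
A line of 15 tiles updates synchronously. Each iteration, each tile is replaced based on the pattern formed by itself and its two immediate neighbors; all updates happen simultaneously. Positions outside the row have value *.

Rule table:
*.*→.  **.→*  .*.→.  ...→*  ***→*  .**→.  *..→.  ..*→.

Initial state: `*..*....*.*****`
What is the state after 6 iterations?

*..*...*...***.

*....**....****
*.**..*.**..***
*..*.....*...**
*....***...*..*
*.**..**.*.....
*..*...*...***.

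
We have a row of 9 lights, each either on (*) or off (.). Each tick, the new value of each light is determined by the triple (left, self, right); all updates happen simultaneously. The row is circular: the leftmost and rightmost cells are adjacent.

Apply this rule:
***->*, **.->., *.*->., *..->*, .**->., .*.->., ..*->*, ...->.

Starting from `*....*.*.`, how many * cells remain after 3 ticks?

2

tick 1: .*..*....
tick 2: *.**.*...
tick 3: ......*.*
count of *: 2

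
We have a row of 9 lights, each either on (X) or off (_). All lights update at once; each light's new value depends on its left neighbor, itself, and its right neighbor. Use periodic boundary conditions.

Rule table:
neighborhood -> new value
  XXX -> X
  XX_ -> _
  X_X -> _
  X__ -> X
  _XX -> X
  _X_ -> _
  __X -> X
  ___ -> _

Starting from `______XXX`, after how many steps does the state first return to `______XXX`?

36

X____XXX_
_X__XXX__
X_XXXX_X_
__XXX____
_XXX_X___
XXX___X__
XX_X_X_XX
X______XX
_X____XXX
__X__XXX_
_X_XXXX_X
___XXX___
__XXX_X__
_XXX___X_
XXX_X_X_X
XX______X
X_X____XX
___X__XXX
X_X_XXXX_
____XXX__
___XXX_X_
__XXX___X
XXXX_X_X_
XXX______
XX_X____X
X___X__XX
_X_X_XXXX
_____XXX_
____XXX_X
X__XXX___
_XXXX_X_X
_XXX_____
XXX_X____
XX___X__X
X_X_X_XXX
______XXX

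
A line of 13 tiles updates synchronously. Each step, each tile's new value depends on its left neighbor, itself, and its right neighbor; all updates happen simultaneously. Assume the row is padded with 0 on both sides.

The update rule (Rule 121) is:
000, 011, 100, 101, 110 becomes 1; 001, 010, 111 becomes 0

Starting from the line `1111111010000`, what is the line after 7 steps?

1000001101111
0111101111001
0100111001100
0010101101111
1001011111001
0100110001100
0010111101111

0010111101111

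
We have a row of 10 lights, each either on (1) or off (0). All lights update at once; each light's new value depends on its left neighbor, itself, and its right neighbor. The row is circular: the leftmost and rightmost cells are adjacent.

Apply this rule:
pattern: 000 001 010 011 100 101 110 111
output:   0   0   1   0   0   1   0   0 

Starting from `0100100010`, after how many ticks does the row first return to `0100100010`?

0100100010

1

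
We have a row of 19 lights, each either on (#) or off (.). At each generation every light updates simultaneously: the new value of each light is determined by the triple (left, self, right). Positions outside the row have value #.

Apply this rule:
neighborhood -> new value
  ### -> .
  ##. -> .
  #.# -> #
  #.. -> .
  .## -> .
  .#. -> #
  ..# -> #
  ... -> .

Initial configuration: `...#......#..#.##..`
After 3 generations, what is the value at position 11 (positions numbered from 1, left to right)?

..##.....##.###...#
.#......#..#.....#.
##.....##.##....###
position 11 holds #

#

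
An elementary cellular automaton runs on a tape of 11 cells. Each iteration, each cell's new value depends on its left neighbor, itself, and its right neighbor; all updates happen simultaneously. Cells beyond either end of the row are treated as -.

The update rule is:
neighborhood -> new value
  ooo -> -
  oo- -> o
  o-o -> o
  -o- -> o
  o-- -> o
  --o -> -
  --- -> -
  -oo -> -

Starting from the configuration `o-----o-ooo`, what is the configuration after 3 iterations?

--oo----ooo

oo----oo--o
-oo----oo-o
--oo----ooo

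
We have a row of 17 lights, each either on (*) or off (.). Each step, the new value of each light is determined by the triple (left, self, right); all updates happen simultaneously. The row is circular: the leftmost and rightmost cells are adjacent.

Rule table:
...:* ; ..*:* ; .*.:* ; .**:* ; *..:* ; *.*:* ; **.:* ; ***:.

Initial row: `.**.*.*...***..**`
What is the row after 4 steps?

***********.*****
..........***....
***********.*****  (repeats step 1; period 2)
step 4: ..........***....

..........***....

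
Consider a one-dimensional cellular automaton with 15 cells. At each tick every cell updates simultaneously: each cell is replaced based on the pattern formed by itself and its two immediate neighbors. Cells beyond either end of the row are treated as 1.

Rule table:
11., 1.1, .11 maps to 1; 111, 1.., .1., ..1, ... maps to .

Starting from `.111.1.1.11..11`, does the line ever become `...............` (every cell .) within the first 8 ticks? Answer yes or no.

tick 1: 11.11.1.111..1.
tick 2: .11111.11.1...1
tick 3: 11...11111....1
tick 4: .1...1...1....1
tick 5: 1.............1
tick 6: 1.............1  (fixed point — unchanged through tick 8)
tick 8 is 1.............1, still not uniform .

no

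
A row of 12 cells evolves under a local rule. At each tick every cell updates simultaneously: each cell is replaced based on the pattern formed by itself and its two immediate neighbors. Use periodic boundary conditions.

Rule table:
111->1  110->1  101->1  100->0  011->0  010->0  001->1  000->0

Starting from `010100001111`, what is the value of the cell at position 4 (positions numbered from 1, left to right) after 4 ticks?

tick 1: 101000010111
tick 2: 110000101011
tick 3: 110001010101
tick 4: 110010101010
position 4 holds 0

0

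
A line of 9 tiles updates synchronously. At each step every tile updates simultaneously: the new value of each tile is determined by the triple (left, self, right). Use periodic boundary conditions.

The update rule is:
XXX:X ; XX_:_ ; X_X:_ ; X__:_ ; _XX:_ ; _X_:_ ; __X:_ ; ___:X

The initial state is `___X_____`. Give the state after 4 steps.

step 1: XX___XXXX
step 2: X__X__XXX
step 3: _______XX
step 4: _XXXXX___

_XXXXX___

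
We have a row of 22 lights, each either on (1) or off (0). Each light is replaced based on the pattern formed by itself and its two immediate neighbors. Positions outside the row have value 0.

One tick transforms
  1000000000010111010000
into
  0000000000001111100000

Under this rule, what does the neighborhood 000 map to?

At position 2 the neighborhood is 000; the next row has 0 there.

0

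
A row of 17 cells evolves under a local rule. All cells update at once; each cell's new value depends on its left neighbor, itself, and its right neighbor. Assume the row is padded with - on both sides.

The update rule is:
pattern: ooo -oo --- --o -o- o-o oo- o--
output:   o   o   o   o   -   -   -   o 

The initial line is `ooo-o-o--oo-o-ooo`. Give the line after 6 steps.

step 1: oo-----ooo----oo-
step 2: o-ooooooo-ooooo-o
step 3: --oooooo--oooo---
step 4: ooooooo-ooooo-ooo
step 5: oooooo--oooo--oo-
step 6: ooooo-ooooo-ooo-o

ooooo-ooooo-ooo-o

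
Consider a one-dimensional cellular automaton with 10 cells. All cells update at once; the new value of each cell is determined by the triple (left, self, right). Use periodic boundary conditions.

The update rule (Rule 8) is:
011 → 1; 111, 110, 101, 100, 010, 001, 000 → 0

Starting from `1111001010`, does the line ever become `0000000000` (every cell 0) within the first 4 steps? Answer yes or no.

yes

step 1: 1000000000
step 2: 0000000000
all cells are 0 at step 2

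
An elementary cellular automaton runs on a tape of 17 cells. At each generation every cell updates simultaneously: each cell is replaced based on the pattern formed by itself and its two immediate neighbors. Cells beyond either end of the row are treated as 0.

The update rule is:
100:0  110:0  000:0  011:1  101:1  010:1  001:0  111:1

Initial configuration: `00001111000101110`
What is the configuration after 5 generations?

00001000000100000

00001110000111100
00001100000111000
00001000000110000
00001000000100000
00001000000100000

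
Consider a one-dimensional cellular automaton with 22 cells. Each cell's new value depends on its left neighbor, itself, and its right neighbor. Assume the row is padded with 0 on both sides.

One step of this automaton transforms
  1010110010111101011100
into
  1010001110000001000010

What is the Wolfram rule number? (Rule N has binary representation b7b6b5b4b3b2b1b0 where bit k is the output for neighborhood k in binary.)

22

position 11: 111 → 0  (bit 7 = 0)
position 5: 110 → 0  (bit 6 = 0)
position 1: 101 → 0  (bit 5 = 0)
position 6: 100 → 1  (bit 4 = 1)
position 4: 011 → 0  (bit 3 = 0)
position 0: 010 → 1  (bit 2 = 1)
position 7: 001 → 1  (bit 1 = 1)
position 21: 000 → 0  (bit 0 = 0)
bits b7..b0 = 00010110 = 22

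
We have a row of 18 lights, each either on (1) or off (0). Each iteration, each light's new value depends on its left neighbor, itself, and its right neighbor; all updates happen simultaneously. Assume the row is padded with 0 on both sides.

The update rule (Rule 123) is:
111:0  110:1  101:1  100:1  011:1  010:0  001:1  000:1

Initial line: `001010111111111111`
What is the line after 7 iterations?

011110000000000011

110101100000000001
111011111111111110
101110000000000011
011011111111111111
111110000000000001
100011111111111110
011110000000000011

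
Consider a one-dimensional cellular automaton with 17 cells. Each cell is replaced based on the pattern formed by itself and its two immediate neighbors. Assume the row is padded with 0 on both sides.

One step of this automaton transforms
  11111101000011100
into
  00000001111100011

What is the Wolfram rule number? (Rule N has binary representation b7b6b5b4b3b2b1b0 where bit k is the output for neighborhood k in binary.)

23

position 1: 111 → 0  (bit 7 = 0)
position 5: 110 → 0  (bit 6 = 0)
position 6: 101 → 0  (bit 5 = 0)
position 8: 100 → 1  (bit 4 = 1)
position 0: 011 → 0  (bit 3 = 0)
position 7: 010 → 1  (bit 2 = 1)
position 11: 001 → 1  (bit 1 = 1)
position 9: 000 → 1  (bit 0 = 1)
bits b7..b0 = 00010111 = 23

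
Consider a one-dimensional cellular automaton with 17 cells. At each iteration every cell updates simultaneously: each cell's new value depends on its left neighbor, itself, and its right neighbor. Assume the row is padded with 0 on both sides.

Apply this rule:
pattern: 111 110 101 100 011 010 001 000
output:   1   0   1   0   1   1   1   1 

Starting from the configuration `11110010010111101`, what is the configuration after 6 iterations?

iteration 1: 11100110111111011
iteration 2: 11001101111110110
iteration 3: 10011011111101100
iteration 4: 10110111111011001
iteration 5: 11101111110110011
iteration 6: 11011111101100110

11011111101100110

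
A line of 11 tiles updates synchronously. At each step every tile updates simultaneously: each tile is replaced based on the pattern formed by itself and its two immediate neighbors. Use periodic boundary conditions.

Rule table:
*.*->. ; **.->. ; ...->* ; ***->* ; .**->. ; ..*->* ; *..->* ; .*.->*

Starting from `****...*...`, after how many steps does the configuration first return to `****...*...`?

4

.**.*******
.....*****.
*****.***.*
****...*...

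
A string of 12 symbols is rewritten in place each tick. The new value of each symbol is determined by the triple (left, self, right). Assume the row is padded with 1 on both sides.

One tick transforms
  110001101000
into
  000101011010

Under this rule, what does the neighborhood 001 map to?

At position 4 the neighborhood is 001; the next row has 0 there.

0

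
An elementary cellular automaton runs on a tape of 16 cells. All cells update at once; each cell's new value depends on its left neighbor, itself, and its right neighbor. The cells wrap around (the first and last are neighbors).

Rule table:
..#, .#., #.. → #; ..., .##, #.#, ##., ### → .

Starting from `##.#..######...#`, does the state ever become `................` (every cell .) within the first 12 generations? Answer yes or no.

no

...###......#.#.
..#...#....##.##
####.###..#.....
........####...#
#......#....#.##
.#....###..##...
###..#...##..#..
...####.#..#####
#.#.....###.....
#.##...#...#...#
....#.###.###.#.
...##.........##
generation 12 is ...##.........##, still not uniform .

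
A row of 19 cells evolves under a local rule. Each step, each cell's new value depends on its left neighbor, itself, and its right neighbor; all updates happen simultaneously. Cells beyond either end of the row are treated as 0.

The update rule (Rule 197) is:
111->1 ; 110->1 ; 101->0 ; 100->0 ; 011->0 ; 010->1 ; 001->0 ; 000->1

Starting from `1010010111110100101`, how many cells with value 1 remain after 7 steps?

9

1010010011110100101
1010010001110100101
1010010100110100101
1010010100010100101
1010010101010100101
1010010101010100101  (fixed point — unchanged through step 7)
count of 1: 9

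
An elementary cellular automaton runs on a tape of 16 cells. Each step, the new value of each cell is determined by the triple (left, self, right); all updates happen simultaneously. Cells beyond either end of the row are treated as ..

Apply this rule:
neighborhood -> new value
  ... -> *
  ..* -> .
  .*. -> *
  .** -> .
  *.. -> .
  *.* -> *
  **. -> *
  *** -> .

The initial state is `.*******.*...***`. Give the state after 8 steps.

.......***.*...*
******...***.*.*
.....*.*...*****
****.***.*.....*
...**..***.***.*
**..*....**..***
.*..*.**..*....*
.*..**.*..*.**.*

.*..**.*..*.**.*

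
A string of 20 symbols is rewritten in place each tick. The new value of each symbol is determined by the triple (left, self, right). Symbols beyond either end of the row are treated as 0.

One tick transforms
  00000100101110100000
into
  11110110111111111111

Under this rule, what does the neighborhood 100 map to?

At position 6 the neighborhood is 100; the next row has 1 there.

1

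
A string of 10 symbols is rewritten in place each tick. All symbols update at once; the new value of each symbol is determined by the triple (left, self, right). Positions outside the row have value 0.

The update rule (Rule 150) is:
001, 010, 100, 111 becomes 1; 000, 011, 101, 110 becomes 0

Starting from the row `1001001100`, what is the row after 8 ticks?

0000011111

1111110010
0111101111
1011000110
1000101001
1101101111
0000000110
0000001001
0000011111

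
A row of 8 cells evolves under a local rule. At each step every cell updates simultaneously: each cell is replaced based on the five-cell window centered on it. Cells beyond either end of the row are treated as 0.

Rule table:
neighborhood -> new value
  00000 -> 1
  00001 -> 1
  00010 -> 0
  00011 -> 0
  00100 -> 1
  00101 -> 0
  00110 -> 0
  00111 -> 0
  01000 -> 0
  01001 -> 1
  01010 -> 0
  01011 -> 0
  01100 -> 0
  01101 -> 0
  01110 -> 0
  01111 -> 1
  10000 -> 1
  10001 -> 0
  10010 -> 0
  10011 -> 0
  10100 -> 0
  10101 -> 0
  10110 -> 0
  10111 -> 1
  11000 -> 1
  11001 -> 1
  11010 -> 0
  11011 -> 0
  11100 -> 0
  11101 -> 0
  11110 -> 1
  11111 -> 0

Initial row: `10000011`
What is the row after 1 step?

10111000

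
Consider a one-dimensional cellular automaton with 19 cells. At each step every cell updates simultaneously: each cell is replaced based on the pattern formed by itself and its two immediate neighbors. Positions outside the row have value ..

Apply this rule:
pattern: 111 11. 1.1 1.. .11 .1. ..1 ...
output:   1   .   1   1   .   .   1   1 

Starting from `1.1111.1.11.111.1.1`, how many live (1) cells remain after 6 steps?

10

.1.11.1.1..1.1.1.1.
1.1..1.1.11.1.1.1.1
.1.11.1.1..1.1.1.1.  (repeats step 1; period 2)
step 6: 1.1..1.1.11.1.1.1.1
count of 1: 10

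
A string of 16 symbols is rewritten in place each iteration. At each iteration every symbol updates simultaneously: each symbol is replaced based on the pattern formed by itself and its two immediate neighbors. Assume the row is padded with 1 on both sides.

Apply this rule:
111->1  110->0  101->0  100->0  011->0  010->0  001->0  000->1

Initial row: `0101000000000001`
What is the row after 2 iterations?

iteration 1: 0000011111111100
iteration 2: 0111001111111000

0111001111111000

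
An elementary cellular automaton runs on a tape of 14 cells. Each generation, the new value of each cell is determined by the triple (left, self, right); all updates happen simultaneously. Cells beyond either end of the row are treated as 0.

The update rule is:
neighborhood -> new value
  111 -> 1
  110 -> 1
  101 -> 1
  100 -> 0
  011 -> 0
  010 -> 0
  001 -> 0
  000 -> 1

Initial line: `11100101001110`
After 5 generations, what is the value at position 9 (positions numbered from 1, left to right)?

01100010000110
00101000110010
10010010010000
00000000000111
11111111110011
position 9 holds 1

1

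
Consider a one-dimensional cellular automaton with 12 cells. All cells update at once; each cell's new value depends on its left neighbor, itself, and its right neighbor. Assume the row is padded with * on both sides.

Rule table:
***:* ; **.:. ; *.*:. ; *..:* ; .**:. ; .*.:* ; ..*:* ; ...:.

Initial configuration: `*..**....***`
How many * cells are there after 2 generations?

7

.**..*..*.**
...******..*
count of *: 7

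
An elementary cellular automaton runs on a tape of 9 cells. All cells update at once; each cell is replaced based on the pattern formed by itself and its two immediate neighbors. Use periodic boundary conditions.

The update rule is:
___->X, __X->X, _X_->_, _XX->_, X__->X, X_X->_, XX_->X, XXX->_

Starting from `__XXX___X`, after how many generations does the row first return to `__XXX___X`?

18

XX__XXXX_
_XXX___X_
X__XXXX_X
XXX___X__
__XXXX_XX
XX___X__X
_XXXX_XX_
X___X__XX
XXXX_XX__
___X__XXX
XXX_XX__X
__X__XXX_
XX_XX__XX
_X__XXX__
X_XX__XXX
X__XXX___
_XX__XXXX
__XXX___X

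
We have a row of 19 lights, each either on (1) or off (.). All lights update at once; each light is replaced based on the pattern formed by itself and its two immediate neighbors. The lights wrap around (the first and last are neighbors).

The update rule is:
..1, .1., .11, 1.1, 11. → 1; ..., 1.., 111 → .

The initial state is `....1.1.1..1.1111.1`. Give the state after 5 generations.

.111.11.....1....11

...111111.1111..111
..11....111..1.11.1
.111...11.1.1111111
11.1..1111111.....1
.111.11.....1....11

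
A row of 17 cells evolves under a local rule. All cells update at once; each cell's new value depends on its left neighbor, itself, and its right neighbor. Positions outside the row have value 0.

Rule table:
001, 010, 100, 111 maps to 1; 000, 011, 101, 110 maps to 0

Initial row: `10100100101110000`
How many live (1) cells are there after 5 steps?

10111111100101000
10011111011101100
11101110001000010
01000101011100111
11101101001011010
count of 1: 10

10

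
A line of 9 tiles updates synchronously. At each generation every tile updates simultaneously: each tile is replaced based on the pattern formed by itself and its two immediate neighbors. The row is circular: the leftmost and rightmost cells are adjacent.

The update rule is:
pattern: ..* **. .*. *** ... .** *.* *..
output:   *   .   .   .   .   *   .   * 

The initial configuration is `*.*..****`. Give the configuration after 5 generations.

..**.*.**

...***...
..**..*..
.**.**.*.
**..*...*
..**.*.**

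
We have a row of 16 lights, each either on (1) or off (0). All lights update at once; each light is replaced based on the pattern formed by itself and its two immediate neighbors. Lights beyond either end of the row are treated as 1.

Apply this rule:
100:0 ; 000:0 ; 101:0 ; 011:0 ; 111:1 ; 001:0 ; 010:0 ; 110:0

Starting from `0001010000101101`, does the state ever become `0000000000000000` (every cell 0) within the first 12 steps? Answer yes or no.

0000000000000000
all cells are 0 at step 1

yes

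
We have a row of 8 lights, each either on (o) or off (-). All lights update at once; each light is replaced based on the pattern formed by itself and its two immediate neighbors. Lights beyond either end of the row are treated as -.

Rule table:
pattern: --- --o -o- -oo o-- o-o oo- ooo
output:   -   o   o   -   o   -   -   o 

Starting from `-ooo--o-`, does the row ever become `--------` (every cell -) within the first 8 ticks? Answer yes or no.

tick 1: o-o-oooo
tick 2: o-o--oo-
tick 3: o-ooo--o
tick 4: o--o-ooo
tick 5: oooo--o-
tick 6: -oo-oooo
tick 7: o----oo-
tick 8: oo--o--o
tick 8 is oo--o--o, still not uniform -

no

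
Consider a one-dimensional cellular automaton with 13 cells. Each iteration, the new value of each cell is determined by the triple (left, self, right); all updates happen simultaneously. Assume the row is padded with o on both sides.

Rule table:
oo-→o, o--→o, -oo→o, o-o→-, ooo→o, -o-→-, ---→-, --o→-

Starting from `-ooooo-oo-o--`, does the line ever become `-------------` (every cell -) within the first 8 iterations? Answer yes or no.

-ooooo-oo--o-
-ooooo-ooo---
-ooooo-oooo--
-ooooo-ooooo-
-ooooo-ooooo-  (fixed point — unchanged through iteration 8)
iteration 8 is -ooooo-ooooo-, still not uniform -

no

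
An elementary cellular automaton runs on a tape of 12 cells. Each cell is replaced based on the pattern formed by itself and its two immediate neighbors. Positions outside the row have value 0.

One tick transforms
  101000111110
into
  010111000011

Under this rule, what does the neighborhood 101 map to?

1

At position 1 the neighborhood is 101; the next row has 1 there.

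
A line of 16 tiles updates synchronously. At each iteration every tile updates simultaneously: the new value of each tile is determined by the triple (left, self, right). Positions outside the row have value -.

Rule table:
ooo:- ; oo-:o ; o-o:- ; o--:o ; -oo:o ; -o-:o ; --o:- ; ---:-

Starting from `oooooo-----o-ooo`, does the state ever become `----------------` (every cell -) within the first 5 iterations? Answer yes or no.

no

o----oo----o-o-o
oo---ooo---o-o-o
ooo--o-oo--o-o-o
o-oo-o-ooo-o-o-o
o-oo-o-o-o-o-o-o
iteration 5 is o-oo-o-o-o-o-o-o, still not uniform -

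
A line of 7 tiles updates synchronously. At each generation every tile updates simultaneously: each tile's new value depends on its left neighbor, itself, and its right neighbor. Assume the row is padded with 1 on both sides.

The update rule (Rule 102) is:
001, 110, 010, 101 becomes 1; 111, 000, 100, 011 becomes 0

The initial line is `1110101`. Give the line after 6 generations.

0011110
0100011
1100100
0101101
1110110
0011011

0011011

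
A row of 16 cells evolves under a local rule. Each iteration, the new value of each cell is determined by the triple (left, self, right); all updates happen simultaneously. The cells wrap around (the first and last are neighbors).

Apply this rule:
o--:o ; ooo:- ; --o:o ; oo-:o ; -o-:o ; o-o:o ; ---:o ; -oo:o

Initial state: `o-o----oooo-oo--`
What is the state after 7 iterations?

oooooooo--oooooo

oooooooo--oooooo
-------oooo-----
oooooooo--oooooo  (repeats iteration 1; period 2)
iteration 7: oooooooo--oooooo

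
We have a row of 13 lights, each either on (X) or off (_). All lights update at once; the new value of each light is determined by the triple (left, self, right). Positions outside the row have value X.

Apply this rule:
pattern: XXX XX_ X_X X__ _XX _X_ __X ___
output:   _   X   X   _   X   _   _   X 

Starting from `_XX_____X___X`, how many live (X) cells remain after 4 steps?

6

XXX_XXX___X_X
__XXX_X_X__XX
__X_XX_X___X_
___XXXX__X__X
count of X: 6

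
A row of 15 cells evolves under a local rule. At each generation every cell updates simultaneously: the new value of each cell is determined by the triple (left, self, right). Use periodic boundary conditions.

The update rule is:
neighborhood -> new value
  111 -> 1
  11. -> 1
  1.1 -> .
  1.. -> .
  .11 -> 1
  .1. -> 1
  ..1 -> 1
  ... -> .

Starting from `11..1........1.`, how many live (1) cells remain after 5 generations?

generation 1: 11.11.......11.
generation 2: 11.11......111.
generation 3: 11.11.....1111.
generation 4: 11.11....11111.
generation 5: 11.11...111111.
count of 1: 10

10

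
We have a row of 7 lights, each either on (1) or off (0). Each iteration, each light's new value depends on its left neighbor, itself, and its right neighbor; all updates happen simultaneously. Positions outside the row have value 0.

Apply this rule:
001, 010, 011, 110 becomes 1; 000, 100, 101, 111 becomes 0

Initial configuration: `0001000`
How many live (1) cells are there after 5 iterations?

3

0011000
0111000
1101000
1101000  (fixed point — unchanged through iteration 5)
count of 1: 3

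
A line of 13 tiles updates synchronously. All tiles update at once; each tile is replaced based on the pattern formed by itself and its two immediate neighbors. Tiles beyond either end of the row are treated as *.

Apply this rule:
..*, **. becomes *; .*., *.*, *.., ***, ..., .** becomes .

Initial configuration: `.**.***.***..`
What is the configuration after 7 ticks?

..*...*...*.*
.*...*...*...
....*...*...*
...*...*...*.
..*...*...*..
.*...*...*..*
....*...*..*.

....*...*..*.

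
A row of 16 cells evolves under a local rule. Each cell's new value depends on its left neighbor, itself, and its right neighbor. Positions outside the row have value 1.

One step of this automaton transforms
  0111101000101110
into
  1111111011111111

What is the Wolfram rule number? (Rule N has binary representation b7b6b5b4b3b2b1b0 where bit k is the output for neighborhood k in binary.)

position 2: 111 → 1  (bit 7 = 1)
position 4: 110 → 1  (bit 6 = 1)
position 0: 101 → 1  (bit 5 = 1)
position 7: 100 → 0  (bit 4 = 0)
position 1: 011 → 1  (bit 3 = 1)
position 6: 010 → 1  (bit 2 = 1)
position 9: 001 → 1  (bit 1 = 1)
position 8: 000 → 1  (bit 0 = 1)
bits b7..b0 = 11101111 = 239

239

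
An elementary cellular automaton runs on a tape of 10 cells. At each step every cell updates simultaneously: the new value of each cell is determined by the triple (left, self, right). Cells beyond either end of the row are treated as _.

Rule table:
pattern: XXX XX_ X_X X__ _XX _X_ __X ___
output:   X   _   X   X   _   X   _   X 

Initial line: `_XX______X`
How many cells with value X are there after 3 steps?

step 1: ___XXXXX_X
step 2: XX__XXX_XX
step 3: __X__X_X__
count of X: 3

3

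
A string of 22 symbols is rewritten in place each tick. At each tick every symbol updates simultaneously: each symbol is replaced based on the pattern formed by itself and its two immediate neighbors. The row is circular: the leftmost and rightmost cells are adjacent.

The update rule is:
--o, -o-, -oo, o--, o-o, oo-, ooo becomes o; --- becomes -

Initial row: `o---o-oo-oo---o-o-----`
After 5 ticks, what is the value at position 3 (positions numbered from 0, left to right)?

o

tick 1: oo-ooooooooo-ooooo---o
tick 2: ooooooooooooooooooo-oo
tick 3: oooooooooooooooooooooo
tick 4: oooooooooooooooooooooo  (fixed point — unchanged through tick 5)
position 3 holds o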